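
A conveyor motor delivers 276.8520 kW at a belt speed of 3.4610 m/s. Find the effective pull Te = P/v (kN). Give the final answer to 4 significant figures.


Te = P / v = 276.8520 / 3.4610
Te = 79.99 kN


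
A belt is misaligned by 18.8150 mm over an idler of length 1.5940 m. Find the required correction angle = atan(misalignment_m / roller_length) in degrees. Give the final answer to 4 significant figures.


misalign_m = 18.8150 / 1000 = 0.018815 m
angle = atan(0.018815 / 1.5940)
angle = 0.6763 deg


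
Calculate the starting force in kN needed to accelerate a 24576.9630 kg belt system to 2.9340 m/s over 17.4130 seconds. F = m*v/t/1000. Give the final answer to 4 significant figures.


F = 24576.9630 * 2.9340 / 17.4130 / 1000
F = 4.141 kN


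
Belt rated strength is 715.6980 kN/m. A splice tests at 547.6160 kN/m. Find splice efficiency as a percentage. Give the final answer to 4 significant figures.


Eff = 547.6160 / 715.6980 * 100
Eff = 76.51 %


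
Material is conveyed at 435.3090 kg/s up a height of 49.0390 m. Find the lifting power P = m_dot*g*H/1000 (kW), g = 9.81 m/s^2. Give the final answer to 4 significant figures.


P = 435.3090 * 9.81 * 49.0390 / 1000
P = 209.4 kW


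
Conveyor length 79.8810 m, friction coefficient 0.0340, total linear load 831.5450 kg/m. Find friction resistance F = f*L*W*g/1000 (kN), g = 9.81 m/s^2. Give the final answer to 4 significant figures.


F = 0.0340 * 79.8810 * 831.5450 * 9.81 / 1000
F = 22.16 kN


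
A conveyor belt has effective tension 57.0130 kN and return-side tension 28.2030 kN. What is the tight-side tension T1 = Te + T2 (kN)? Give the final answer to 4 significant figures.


T1 = Te + T2 = 57.0130 + 28.2030
T1 = 85.22 kN


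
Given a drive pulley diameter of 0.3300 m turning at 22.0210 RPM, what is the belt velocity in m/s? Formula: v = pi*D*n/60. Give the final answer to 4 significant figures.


v = pi * 0.3300 * 22.0210 / 60
v = 0.3805 m/s


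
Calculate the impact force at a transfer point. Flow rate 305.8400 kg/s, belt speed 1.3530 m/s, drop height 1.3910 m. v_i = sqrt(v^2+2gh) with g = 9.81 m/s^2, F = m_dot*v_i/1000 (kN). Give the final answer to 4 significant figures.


v_i = sqrt(1.3530^2 + 2*9.81*1.3910) = 5.39648 m/s
F = 305.8400 * 5.39648 / 1000
F = 1.650 kN


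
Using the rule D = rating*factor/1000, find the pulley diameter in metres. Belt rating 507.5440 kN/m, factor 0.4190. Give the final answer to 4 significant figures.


D = 507.5440 * 0.4190 / 1000
D = 0.2127 m


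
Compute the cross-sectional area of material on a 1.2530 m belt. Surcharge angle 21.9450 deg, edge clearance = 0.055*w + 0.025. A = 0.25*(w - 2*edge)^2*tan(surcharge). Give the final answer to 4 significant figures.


edge = 0.055*1.2530 + 0.025 = 0.093915 m
ew = 1.2530 - 2*0.093915 = 1.06517 m
A = 0.25 * 1.06517^2 * tan(21.9450 deg)
A = 0.1143 m^2


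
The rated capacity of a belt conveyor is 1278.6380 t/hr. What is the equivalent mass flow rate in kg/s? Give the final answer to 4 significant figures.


m_dot = 1278.6380 * 1000 / 3600
m_dot = 355.2 kg/s


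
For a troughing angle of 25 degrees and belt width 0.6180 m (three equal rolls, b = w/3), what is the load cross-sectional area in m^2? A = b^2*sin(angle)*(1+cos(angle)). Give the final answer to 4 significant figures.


b = 0.6180/3 = 0.206 m
A = 0.206^2 * sin(25 deg) * (1 + cos(25 deg))
A = 0.03419 m^2


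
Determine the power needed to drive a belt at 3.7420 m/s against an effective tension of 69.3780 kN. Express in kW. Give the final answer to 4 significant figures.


P = Te * v = 69.3780 * 3.7420
P = 259.6 kW


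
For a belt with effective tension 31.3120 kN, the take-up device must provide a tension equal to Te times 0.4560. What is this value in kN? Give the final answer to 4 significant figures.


T_tu = 31.3120 * 0.4560
T_tu = 14.28 kN


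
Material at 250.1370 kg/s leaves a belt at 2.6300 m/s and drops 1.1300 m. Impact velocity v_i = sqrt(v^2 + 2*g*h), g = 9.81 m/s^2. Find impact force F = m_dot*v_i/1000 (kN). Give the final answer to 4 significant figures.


v_i = sqrt(2.6300^2 + 2*9.81*1.1300) = 5.39328 m/s
F = 250.1370 * 5.39328 / 1000
F = 1.349 kN


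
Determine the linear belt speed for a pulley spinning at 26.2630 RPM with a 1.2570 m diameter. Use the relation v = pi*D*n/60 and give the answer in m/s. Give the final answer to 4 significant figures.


v = pi * 1.2570 * 26.2630 / 60
v = 1.729 m/s


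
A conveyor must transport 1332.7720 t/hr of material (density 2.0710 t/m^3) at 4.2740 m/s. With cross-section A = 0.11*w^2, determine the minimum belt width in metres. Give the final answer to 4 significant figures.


A_req = 1332.7720 / (4.2740 * 2.0710 * 3600) = 0.0418253 m^2
w = sqrt(0.0418253 / 0.11)
w = 0.6166 m


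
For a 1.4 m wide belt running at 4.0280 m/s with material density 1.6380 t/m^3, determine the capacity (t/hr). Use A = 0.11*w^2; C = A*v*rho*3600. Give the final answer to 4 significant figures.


A = 0.11 * 1.4^2 = 0.2156 m^2
C = 0.2156 * 4.0280 * 1.6380 * 3600
C = 5121 t/hr


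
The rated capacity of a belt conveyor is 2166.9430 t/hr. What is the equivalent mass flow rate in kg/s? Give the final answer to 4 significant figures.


m_dot = 2166.9430 * 1000 / 3600
m_dot = 601.9 kg/s


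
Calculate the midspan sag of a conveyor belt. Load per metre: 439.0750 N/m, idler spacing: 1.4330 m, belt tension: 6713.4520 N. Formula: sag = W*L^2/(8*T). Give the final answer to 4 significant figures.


sag = 439.0750 * 1.4330^2 / (8 * 6713.4520)
sag = 0.01679 m


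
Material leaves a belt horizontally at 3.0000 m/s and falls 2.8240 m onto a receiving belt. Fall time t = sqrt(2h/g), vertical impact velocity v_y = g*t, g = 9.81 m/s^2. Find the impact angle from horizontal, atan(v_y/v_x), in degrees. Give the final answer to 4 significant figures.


t = sqrt(2*2.8240/9.81) = 0.758775 s
v_y = 9.81 * 0.758775 = 7.44358 m/s
angle = atan(7.44358 / 3.0000) = 68.05 deg


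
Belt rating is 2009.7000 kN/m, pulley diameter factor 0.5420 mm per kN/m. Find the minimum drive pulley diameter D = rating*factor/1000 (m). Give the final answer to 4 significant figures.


D = 2009.7000 * 0.5420 / 1000
D = 1.089 m


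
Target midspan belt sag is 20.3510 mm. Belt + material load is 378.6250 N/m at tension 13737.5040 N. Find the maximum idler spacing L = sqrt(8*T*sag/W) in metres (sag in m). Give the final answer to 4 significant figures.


sag = 20.3510/1000 = 0.020351 m
L = sqrt(8 * 13737.5040 * 0.020351 / 378.6250)
L = 2.430 m


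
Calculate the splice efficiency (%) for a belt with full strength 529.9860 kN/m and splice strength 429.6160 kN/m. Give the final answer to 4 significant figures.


Eff = 429.6160 / 529.9860 * 100
Eff = 81.06 %


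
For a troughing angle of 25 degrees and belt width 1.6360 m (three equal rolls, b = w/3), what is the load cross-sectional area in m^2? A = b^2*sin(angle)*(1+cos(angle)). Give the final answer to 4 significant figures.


b = 1.6360/3 = 0.545333 m
A = 0.545333^2 * sin(25 deg) * (1 + cos(25 deg))
A = 0.2396 m^2


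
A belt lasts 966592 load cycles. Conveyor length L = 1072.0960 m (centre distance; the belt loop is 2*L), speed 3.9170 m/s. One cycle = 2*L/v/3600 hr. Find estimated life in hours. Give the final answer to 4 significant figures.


cycle_time = 2 * 1072.0960 / 3.9170 / 3600 = 0.152057 hr
life = 966592 * 0.152057 = 147000 hours


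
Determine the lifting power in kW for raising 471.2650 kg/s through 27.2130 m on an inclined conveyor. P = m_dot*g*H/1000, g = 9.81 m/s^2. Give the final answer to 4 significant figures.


P = 471.2650 * 9.81 * 27.2130 / 1000
P = 125.8 kW


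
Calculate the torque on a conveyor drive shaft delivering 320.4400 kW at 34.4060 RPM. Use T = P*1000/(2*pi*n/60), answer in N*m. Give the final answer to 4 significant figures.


omega = 2*pi*34.4060/60 = 3.60299 rad/s
T = 320.4400*1000 / 3.60299
T = 88940 N*m


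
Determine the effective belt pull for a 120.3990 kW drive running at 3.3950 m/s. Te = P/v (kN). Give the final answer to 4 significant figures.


Te = P / v = 120.3990 / 3.3950
Te = 35.46 kN


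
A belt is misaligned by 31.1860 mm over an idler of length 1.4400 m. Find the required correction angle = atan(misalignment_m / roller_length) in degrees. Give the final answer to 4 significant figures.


misalign_m = 31.1860 / 1000 = 0.031186 m
angle = atan(0.031186 / 1.4400)
angle = 1.241 deg


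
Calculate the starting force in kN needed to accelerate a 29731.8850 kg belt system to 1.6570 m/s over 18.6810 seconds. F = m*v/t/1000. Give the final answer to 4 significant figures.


F = 29731.8850 * 1.6570 / 18.6810 / 1000
F = 2.637 kN


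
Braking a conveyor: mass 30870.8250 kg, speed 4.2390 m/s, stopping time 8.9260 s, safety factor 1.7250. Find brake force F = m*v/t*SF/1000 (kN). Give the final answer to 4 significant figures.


F = 30870.8250 * 4.2390 / 8.9260 * 1.7250 / 1000
F = 25.29 kN


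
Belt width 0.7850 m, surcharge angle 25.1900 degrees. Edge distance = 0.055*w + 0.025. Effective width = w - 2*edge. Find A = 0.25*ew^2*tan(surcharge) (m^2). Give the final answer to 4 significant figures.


edge = 0.055*0.7850 + 0.025 = 0.068175 m
ew = 0.7850 - 2*0.068175 = 0.64865 m
A = 0.25 * 0.64865^2 * tan(25.1900 deg)
A = 0.04947 m^2


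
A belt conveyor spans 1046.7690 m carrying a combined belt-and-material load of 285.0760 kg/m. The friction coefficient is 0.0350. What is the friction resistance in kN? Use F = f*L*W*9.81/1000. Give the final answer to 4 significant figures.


F = 0.0350 * 1046.7690 * 285.0760 * 9.81 / 1000
F = 102.5 kN


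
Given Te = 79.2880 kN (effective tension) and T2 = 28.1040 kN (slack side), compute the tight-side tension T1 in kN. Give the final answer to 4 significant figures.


T1 = Te + T2 = 79.2880 + 28.1040
T1 = 107.4 kN


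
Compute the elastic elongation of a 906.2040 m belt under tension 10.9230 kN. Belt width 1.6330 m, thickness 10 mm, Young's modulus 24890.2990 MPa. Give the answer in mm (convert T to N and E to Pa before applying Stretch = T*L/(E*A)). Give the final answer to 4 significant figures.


A = 1.6330 * 0.01 = 0.01633 m^2
Stretch = 10.9230*1000 * 906.2040 / (24890.2990e6 * 0.01633) * 1000
Stretch = 24.35 mm


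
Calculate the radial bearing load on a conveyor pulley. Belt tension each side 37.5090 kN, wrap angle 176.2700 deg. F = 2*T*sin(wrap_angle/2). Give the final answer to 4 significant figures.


F = 2 * 37.5090 * sin(176.2700/2 deg)
F = 74.98 kN


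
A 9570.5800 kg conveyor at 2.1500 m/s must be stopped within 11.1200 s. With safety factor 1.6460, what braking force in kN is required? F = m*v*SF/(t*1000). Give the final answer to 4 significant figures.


F = 9570.5800 * 2.1500 / 11.1200 * 1.6460 / 1000
F = 3.046 kN


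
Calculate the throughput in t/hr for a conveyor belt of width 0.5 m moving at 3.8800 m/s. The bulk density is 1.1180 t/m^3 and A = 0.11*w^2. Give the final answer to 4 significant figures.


A = 0.11 * 0.5^2 = 0.0275 m^2
C = 0.0275 * 3.8800 * 1.1180 * 3600
C = 429.4 t/hr


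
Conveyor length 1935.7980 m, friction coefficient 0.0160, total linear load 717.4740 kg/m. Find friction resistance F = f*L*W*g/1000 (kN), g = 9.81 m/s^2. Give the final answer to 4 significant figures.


F = 0.0160 * 1935.7980 * 717.4740 * 9.81 / 1000
F = 218.0 kN


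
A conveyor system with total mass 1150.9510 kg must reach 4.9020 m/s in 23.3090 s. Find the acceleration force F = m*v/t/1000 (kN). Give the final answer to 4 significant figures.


F = 1150.9510 * 4.9020 / 23.3090 / 1000
F = 0.2421 kN


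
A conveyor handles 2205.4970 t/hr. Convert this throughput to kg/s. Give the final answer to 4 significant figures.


m_dot = 2205.4970 * 1000 / 3600
m_dot = 612.6 kg/s


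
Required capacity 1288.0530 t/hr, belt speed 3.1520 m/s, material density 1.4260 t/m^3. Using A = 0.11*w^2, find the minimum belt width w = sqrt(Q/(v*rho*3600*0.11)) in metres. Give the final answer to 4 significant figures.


A_req = 1288.0530 / (3.1520 * 1.4260 * 3600) = 0.0796023 m^2
w = sqrt(0.0796023 / 0.11)
w = 0.8507 m


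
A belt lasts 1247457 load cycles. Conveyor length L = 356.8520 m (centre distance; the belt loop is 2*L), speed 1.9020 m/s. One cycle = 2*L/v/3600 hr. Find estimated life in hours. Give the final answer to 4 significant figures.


cycle_time = 2 * 356.8520 / 1.9020 / 3600 = 0.104233 hr
life = 1247457 * 0.104233 = 130000 hours


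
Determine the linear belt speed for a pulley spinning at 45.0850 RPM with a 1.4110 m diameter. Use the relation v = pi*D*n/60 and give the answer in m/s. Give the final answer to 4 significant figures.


v = pi * 1.4110 * 45.0850 / 60
v = 3.331 m/s


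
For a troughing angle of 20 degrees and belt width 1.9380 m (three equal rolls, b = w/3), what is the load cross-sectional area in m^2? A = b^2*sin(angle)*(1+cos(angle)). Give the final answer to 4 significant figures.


b = 1.9380/3 = 0.646 m
A = 0.646^2 * sin(20 deg) * (1 + cos(20 deg))
A = 0.2769 m^2


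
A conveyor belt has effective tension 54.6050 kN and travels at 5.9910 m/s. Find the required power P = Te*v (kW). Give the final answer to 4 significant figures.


P = Te * v = 54.6050 * 5.9910
P = 327.1 kW


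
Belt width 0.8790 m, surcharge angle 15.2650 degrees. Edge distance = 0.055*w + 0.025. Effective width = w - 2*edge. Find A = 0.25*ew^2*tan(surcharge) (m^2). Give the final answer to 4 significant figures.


edge = 0.055*0.8790 + 0.025 = 0.073345 m
ew = 0.8790 - 2*0.073345 = 0.73231 m
A = 0.25 * 0.73231^2 * tan(15.2650 deg)
A = 0.03659 m^2


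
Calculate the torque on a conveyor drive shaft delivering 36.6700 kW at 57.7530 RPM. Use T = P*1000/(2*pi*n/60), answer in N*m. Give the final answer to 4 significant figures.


omega = 2*pi*57.7530/60 = 6.04788 rad/s
T = 36.6700*1000 / 6.04788
T = 6063 N*m


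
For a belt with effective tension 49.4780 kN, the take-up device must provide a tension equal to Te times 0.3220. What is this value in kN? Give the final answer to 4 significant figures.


T_tu = 49.4780 * 0.3220
T_tu = 15.93 kN


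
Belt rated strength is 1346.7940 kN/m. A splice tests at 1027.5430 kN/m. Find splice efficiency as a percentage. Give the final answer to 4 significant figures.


Eff = 1027.5430 / 1346.7940 * 100
Eff = 76.30 %


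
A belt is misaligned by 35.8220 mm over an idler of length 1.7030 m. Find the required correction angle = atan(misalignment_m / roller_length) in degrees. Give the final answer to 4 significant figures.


misalign_m = 35.8220 / 1000 = 0.035822 m
angle = atan(0.035822 / 1.7030)
angle = 1.205 deg


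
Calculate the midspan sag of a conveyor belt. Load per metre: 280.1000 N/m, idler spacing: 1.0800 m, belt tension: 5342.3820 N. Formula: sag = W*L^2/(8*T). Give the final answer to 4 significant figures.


sag = 280.1000 * 1.0800^2 / (8 * 5342.3820)
sag = 0.007644 m


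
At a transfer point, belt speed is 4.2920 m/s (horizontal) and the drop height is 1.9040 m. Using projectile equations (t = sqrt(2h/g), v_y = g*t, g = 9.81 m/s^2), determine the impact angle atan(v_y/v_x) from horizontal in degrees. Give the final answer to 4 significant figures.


t = sqrt(2*1.9040/9.81) = 0.623037 s
v_y = 9.81 * 0.623037 = 6.11199 m/s
angle = atan(6.11199 / 4.2920) = 54.92 deg


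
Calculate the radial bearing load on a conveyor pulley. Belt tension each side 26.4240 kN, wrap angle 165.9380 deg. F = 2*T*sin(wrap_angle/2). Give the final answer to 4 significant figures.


F = 2 * 26.4240 * sin(165.9380/2 deg)
F = 52.45 kN


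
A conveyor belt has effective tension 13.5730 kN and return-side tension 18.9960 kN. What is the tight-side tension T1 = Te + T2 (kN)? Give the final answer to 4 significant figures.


T1 = Te + T2 = 13.5730 + 18.9960
T1 = 32.57 kN


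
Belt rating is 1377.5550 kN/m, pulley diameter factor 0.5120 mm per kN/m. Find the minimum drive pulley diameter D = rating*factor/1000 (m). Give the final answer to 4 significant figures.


D = 1377.5550 * 0.5120 / 1000
D = 0.7053 m


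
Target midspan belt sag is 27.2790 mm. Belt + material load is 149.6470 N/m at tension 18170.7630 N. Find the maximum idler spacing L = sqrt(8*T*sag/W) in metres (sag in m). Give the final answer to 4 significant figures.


sag = 27.2790/1000 = 0.027279 m
L = sqrt(8 * 18170.7630 * 0.027279 / 149.6470)
L = 5.148 m


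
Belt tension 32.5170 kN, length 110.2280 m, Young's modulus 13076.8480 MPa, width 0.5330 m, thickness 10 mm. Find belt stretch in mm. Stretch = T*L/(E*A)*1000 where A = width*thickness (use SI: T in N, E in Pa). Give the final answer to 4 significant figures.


A = 0.5330 * 0.01 = 0.00533 m^2
Stretch = 32.5170*1000 * 110.2280 / (13076.8480e6 * 0.00533) * 1000
Stretch = 51.42 mm


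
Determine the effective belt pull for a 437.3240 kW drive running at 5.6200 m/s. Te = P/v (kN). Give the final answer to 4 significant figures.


Te = P / v = 437.3240 / 5.6200
Te = 77.82 kN


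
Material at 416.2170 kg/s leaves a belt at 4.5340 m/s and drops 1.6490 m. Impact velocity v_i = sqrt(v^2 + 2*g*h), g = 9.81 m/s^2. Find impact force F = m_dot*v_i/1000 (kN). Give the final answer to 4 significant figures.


v_i = sqrt(4.5340^2 + 2*9.81*1.6490) = 7.27396 m/s
F = 416.2170 * 7.27396 / 1000
F = 3.028 kN


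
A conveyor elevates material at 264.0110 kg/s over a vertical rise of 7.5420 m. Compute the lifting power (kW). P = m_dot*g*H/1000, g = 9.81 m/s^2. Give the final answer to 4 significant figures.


P = 264.0110 * 9.81 * 7.5420 / 1000
P = 19.53 kW


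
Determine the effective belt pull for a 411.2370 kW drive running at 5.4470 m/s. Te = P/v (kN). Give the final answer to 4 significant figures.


Te = P / v = 411.2370 / 5.4470
Te = 75.50 kN


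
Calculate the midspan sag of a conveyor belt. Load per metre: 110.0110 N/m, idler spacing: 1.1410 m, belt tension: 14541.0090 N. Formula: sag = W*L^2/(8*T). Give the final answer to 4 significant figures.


sag = 110.0110 * 1.1410^2 / (8 * 14541.0090)
sag = 0.001231 m


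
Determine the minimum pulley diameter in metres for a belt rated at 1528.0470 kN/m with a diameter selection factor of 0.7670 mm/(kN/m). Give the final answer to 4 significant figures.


D = 1528.0470 * 0.7670 / 1000
D = 1.172 m


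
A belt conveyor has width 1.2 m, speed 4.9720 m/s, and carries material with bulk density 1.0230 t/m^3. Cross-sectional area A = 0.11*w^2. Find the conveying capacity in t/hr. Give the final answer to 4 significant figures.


A = 0.11 * 1.2^2 = 0.1584 m^2
C = 0.1584 * 4.9720 * 1.0230 * 3600
C = 2900 t/hr


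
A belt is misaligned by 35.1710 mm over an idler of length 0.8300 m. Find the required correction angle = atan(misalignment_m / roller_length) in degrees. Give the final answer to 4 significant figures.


misalign_m = 35.1710 / 1000 = 0.035171 m
angle = atan(0.035171 / 0.8300)
angle = 2.426 deg


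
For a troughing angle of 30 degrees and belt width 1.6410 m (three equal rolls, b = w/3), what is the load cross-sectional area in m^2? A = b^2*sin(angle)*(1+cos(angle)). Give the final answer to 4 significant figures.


b = 1.6410/3 = 0.547 m
A = 0.547^2 * sin(30 deg) * (1 + cos(30 deg))
A = 0.2792 m^2


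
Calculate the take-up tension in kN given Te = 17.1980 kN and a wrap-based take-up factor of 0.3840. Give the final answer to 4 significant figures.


T_tu = 17.1980 * 0.3840
T_tu = 6.604 kN


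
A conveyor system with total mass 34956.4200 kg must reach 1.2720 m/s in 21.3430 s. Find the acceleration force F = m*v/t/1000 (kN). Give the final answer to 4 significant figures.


F = 34956.4200 * 1.2720 / 21.3430 / 1000
F = 2.083 kN


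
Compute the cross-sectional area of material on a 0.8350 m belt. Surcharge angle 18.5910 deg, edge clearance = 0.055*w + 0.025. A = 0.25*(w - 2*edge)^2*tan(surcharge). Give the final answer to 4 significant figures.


edge = 0.055*0.8350 + 0.025 = 0.070925 m
ew = 0.8350 - 2*0.070925 = 0.69315 m
A = 0.25 * 0.69315^2 * tan(18.5910 deg)
A = 0.04040 m^2


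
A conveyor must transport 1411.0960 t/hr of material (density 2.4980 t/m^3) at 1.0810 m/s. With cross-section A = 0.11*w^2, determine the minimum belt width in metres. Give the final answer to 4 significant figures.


A_req = 1411.0960 / (1.0810 * 2.4980 * 3600) = 0.145156 m^2
w = sqrt(0.145156 / 0.11)
w = 1.149 m


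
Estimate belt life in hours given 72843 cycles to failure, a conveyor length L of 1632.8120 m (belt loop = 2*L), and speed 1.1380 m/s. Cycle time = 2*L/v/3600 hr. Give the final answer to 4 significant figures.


cycle_time = 2 * 1632.8120 / 1.1380 / 3600 = 0.797116 hr
life = 72843 * 0.797116 = 58060 hours


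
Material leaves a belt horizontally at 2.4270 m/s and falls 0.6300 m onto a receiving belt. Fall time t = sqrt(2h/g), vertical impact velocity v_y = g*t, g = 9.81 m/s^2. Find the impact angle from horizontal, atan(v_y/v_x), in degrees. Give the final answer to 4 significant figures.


t = sqrt(2*0.6300/9.81) = 0.358386 s
v_y = 9.81 * 0.358386 = 3.51577 m/s
angle = atan(3.51577 / 2.4270) = 55.38 deg


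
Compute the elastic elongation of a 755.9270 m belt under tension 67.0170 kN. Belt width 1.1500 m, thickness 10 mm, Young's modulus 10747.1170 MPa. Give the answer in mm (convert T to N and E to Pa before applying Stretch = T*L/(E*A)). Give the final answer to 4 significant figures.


A = 1.1500 * 0.01 = 0.01150 m^2
Stretch = 67.0170*1000 * 755.9270 / (10747.1170e6 * 0.01150) * 1000
Stretch = 409.9 mm


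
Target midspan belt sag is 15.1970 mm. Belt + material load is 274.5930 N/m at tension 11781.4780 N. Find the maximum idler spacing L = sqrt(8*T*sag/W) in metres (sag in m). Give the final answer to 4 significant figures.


sag = 15.1970/1000 = 0.015197 m
L = sqrt(8 * 11781.4780 * 0.015197 / 274.5930)
L = 2.284 m


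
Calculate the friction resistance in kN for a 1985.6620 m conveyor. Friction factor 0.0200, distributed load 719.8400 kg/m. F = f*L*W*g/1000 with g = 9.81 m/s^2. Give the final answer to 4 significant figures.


F = 0.0200 * 1985.6620 * 719.8400 * 9.81 / 1000
F = 280.4 kN


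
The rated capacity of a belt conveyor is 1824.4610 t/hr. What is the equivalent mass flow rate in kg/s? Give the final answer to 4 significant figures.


m_dot = 1824.4610 * 1000 / 3600
m_dot = 506.8 kg/s


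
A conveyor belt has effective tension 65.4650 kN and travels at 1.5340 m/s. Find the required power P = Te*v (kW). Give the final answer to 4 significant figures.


P = Te * v = 65.4650 * 1.5340
P = 100.4 kW


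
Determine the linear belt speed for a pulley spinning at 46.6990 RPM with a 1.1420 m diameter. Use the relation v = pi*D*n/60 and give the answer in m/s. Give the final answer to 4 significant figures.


v = pi * 1.1420 * 46.6990 / 60
v = 2.792 m/s


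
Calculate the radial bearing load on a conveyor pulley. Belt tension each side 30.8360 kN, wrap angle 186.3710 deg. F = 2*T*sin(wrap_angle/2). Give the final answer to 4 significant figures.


F = 2 * 30.8360 * sin(186.3710/2 deg)
F = 61.58 kN


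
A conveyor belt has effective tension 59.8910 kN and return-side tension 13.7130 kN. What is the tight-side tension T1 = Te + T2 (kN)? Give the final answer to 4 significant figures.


T1 = Te + T2 = 59.8910 + 13.7130
T1 = 73.60 kN


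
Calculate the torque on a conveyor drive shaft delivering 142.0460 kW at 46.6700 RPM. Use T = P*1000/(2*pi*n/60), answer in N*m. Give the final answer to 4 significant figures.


omega = 2*pi*46.6700/60 = 4.88727 rad/s
T = 142.0460*1000 / 4.88727
T = 29060 N*m


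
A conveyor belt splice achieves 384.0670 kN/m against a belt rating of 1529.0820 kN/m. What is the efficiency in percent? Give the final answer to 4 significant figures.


Eff = 384.0670 / 1529.0820 * 100
Eff = 25.12 %


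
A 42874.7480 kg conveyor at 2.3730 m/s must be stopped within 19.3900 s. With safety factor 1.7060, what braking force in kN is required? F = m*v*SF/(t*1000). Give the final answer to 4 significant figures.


F = 42874.7480 * 2.3730 / 19.3900 * 1.7060 / 1000
F = 8.952 kN


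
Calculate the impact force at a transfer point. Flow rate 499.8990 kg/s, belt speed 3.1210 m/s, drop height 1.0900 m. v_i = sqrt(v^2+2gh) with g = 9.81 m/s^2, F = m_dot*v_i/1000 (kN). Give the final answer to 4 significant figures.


v_i = sqrt(3.1210^2 + 2*9.81*1.0900) = 5.57911 m/s
F = 499.8990 * 5.57911 / 1000
F = 2.789 kN


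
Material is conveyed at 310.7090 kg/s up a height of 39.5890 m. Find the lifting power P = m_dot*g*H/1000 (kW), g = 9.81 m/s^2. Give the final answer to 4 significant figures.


P = 310.7090 * 9.81 * 39.5890 / 1000
P = 120.7 kW


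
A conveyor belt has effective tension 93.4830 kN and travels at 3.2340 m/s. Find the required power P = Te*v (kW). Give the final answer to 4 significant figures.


P = Te * v = 93.4830 * 3.2340
P = 302.3 kW


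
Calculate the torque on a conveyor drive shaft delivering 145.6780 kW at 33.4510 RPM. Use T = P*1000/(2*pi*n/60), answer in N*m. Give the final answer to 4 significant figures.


omega = 2*pi*33.4510/60 = 3.50298 rad/s
T = 145.6780*1000 / 3.50298
T = 41590 N*m


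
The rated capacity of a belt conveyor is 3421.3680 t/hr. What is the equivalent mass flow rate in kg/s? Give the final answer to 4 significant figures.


m_dot = 3421.3680 * 1000 / 3600
m_dot = 950.4 kg/s


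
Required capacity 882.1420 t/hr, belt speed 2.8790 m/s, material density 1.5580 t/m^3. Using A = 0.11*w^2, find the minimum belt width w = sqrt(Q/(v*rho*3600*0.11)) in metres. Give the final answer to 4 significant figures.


A_req = 882.1420 / (2.8790 * 1.5580 * 3600) = 0.0546295 m^2
w = sqrt(0.0546295 / 0.11)
w = 0.7047 m


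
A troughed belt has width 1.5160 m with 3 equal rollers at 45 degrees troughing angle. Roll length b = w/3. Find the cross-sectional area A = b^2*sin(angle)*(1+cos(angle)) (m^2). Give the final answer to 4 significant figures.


b = 1.5160/3 = 0.505333 m
A = 0.505333^2 * sin(45 deg) * (1 + cos(45 deg))
A = 0.3082 m^2


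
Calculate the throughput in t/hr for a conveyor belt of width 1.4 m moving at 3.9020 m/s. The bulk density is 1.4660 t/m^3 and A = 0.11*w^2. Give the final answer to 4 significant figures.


A = 0.11 * 1.4^2 = 0.2156 m^2
C = 0.2156 * 3.9020 * 1.4660 * 3600
C = 4440 t/hr


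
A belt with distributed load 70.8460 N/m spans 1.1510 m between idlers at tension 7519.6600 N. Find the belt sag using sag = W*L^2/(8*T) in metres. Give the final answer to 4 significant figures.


sag = 70.8460 * 1.1510^2 / (8 * 7519.6600)
sag = 0.001560 m


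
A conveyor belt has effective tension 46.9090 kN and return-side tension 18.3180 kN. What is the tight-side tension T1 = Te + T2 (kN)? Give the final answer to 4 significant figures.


T1 = Te + T2 = 46.9090 + 18.3180
T1 = 65.23 kN


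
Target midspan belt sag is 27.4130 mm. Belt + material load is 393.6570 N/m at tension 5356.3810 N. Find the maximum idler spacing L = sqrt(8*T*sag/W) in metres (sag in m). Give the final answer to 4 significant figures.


sag = 27.4130/1000 = 0.027413 m
L = sqrt(8 * 5356.3810 * 0.027413 / 393.6570)
L = 1.727 m


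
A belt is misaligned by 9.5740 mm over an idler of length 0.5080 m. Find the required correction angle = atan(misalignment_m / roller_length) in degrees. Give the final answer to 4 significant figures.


misalign_m = 9.5740 / 1000 = 0.009574 m
angle = atan(0.009574 / 0.5080)
angle = 1.080 deg


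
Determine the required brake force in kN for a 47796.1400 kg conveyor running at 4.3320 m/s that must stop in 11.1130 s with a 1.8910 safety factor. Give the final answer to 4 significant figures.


F = 47796.1400 * 4.3320 / 11.1130 * 1.8910 / 1000
F = 35.23 kN


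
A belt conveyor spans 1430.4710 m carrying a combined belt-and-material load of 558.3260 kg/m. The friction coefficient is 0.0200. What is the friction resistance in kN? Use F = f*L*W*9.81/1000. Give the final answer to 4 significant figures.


F = 0.0200 * 1430.4710 * 558.3260 * 9.81 / 1000
F = 156.7 kN


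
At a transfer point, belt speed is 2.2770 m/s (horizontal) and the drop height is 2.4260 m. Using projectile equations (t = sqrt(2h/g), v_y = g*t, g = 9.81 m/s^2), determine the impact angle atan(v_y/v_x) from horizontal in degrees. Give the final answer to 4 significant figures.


t = sqrt(2*2.4260/9.81) = 0.703276 s
v_y = 9.81 * 0.703276 = 6.89914 m/s
angle = atan(6.89914 / 2.2770) = 71.73 deg


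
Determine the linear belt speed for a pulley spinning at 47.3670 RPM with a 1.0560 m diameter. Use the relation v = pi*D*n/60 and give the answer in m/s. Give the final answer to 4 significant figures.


v = pi * 1.0560 * 47.3670 / 60
v = 2.619 m/s


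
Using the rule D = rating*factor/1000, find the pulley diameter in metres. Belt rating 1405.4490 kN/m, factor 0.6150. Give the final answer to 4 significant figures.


D = 1405.4490 * 0.6150 / 1000
D = 0.8644 m


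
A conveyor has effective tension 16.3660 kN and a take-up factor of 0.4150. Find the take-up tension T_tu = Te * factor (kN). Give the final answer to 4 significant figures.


T_tu = 16.3660 * 0.4150
T_tu = 6.792 kN


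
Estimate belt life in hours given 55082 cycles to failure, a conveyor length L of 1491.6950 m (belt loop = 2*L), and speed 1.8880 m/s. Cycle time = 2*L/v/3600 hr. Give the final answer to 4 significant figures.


cycle_time = 2 * 1491.6950 / 1.8880 / 3600 = 0.43894 hr
life = 55082 * 0.43894 = 24180 hours


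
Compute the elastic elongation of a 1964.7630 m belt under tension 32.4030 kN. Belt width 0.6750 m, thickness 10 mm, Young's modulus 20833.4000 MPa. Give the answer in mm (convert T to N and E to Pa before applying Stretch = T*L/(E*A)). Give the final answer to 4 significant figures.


A = 0.6750 * 0.01 = 0.00675 m^2
Stretch = 32.4030*1000 * 1964.7630 / (20833.4000e6 * 0.00675) * 1000
Stretch = 452.7 mm


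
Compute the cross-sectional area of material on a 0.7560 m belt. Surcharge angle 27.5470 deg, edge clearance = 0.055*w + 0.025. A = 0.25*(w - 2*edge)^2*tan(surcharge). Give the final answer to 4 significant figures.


edge = 0.055*0.7560 + 0.025 = 0.06658 m
ew = 0.7560 - 2*0.06658 = 0.62284 m
A = 0.25 * 0.62284^2 * tan(27.5470 deg)
A = 0.05059 m^2


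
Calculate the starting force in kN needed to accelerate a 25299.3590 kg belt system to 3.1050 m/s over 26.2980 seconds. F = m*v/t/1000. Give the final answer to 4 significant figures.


F = 25299.3590 * 3.1050 / 26.2980 / 1000
F = 2.987 kN


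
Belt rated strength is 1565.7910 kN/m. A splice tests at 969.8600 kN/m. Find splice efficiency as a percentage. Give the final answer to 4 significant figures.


Eff = 969.8600 / 1565.7910 * 100
Eff = 61.94 %


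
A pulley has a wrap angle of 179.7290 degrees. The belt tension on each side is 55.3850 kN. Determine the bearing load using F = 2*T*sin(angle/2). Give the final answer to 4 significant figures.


F = 2 * 55.3850 * sin(179.7290/2 deg)
F = 110.8 kN


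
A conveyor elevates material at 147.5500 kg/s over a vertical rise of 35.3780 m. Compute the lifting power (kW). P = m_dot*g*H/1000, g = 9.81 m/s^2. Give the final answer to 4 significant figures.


P = 147.5500 * 9.81 * 35.3780 / 1000
P = 51.21 kW


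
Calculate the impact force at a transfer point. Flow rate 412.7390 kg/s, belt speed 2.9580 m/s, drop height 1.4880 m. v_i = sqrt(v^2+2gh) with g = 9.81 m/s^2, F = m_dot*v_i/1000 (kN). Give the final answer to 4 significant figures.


v_i = sqrt(2.9580^2 + 2*9.81*1.4880) = 6.1599 m/s
F = 412.7390 * 6.1599 / 1000
F = 2.542 kN


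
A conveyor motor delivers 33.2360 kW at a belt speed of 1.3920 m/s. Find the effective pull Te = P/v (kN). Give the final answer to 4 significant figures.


Te = P / v = 33.2360 / 1.3920
Te = 23.88 kN


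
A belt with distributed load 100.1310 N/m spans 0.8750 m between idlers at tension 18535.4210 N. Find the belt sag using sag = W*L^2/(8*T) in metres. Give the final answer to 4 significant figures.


sag = 100.1310 * 0.8750^2 / (8 * 18535.4210)
sag = 0.0005170 m


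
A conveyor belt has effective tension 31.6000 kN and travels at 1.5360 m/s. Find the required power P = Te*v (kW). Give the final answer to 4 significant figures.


P = Te * v = 31.6000 * 1.5360
P = 48.54 kW


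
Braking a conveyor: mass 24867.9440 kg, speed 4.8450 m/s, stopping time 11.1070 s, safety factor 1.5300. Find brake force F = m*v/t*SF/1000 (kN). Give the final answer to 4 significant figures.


F = 24867.9440 * 4.8450 / 11.1070 * 1.5300 / 1000
F = 16.60 kN


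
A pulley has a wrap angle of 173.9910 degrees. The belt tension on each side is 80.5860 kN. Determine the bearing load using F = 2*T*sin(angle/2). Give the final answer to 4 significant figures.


F = 2 * 80.5860 * sin(173.9910/2 deg)
F = 161.0 kN


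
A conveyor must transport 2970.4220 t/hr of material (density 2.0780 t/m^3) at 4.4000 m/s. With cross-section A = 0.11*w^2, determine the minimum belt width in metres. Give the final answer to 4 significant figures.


A_req = 2970.4220 / (4.4000 * 2.0780 * 3600) = 0.0902438 m^2
w = sqrt(0.0902438 / 0.11)
w = 0.9058 m


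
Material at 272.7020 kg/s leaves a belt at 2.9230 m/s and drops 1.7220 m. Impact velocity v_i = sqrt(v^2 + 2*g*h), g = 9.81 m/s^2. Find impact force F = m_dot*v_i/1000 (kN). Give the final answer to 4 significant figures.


v_i = sqrt(2.9230^2 + 2*9.81*1.7220) = 6.50612 m/s
F = 272.7020 * 6.50612 / 1000
F = 1.774 kN


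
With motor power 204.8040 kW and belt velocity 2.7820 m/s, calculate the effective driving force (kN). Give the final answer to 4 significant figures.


Te = P / v = 204.8040 / 2.7820
Te = 73.62 kN


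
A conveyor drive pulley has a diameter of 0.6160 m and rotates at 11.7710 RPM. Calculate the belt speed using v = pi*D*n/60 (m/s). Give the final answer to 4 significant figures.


v = pi * 0.6160 * 11.7710 / 60
v = 0.3797 m/s


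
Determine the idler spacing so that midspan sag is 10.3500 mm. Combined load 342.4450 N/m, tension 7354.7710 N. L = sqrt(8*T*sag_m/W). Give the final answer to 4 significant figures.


sag = 10.3500/1000 = 0.010350 m
L = sqrt(8 * 7354.7710 * 0.010350 / 342.4450)
L = 1.334 m


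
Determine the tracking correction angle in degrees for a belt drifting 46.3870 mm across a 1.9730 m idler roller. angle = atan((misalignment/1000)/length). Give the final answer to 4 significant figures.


misalign_m = 46.3870 / 1000 = 0.046387 m
angle = atan(0.046387 / 1.9730)
angle = 1.347 deg


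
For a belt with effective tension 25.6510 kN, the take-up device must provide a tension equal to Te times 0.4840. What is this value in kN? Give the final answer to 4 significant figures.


T_tu = 25.6510 * 0.4840
T_tu = 12.42 kN


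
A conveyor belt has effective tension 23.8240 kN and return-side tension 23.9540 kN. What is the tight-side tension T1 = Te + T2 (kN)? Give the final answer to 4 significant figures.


T1 = Te + T2 = 23.8240 + 23.9540
T1 = 47.78 kN


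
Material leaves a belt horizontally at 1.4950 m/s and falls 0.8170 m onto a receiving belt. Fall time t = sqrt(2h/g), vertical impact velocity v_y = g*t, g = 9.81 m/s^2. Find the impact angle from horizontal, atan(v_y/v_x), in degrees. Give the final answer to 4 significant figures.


t = sqrt(2*0.8170/9.81) = 0.408123 s
v_y = 9.81 * 0.408123 = 4.00369 m/s
angle = atan(4.00369 / 1.4950) = 69.52 deg


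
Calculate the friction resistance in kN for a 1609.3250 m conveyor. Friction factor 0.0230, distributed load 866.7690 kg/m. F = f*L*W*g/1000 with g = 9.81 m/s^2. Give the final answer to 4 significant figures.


F = 0.0230 * 1609.3250 * 866.7690 * 9.81 / 1000
F = 314.7 kN


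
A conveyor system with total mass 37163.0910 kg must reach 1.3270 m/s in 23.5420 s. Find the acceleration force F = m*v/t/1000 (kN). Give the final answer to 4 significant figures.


F = 37163.0910 * 1.3270 / 23.5420 / 1000
F = 2.095 kN


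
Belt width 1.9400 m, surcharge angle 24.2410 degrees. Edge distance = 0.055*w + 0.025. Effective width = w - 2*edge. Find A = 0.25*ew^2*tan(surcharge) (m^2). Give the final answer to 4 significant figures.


edge = 0.055*1.9400 + 0.025 = 0.1317 m
ew = 1.9400 - 2*0.1317 = 1.6766 m
A = 0.25 * 1.6766^2 * tan(24.2410 deg)
A = 0.3164 m^2


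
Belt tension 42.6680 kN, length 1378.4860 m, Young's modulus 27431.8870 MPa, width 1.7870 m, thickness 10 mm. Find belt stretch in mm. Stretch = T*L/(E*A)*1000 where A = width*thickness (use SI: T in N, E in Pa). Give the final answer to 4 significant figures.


A = 1.7870 * 0.01 = 0.01787 m^2
Stretch = 42.6680*1000 * 1378.4860 / (27431.8870e6 * 0.01787) * 1000
Stretch = 120.0 mm


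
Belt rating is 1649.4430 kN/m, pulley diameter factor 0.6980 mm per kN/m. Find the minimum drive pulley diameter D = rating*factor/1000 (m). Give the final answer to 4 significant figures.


D = 1649.4430 * 0.6980 / 1000
D = 1.151 m


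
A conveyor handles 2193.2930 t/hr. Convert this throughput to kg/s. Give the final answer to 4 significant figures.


m_dot = 2193.2930 * 1000 / 3600
m_dot = 609.2 kg/s


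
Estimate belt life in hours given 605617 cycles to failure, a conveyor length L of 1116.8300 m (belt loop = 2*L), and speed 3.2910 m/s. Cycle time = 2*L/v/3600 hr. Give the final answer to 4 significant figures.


cycle_time = 2 * 1116.8300 / 3.2910 / 3600 = 0.188533 hr
life = 605617 * 0.188533 = 114200 hours


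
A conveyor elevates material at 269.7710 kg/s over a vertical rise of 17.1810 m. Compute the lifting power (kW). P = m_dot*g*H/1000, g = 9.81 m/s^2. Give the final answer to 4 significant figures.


P = 269.7710 * 9.81 * 17.1810 / 1000
P = 45.47 kW


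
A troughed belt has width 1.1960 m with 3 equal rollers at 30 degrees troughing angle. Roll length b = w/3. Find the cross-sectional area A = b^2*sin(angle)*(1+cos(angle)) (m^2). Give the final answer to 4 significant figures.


b = 1.1960/3 = 0.398667 m
A = 0.398667^2 * sin(30 deg) * (1 + cos(30 deg))
A = 0.1483 m^2


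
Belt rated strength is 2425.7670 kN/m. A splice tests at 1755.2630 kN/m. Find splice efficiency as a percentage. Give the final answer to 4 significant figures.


Eff = 1755.2630 / 2425.7670 * 100
Eff = 72.36 %


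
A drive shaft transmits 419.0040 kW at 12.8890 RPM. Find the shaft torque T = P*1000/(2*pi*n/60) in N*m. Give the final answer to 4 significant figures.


omega = 2*pi*12.8890/60 = 1.34973 rad/s
T = 419.0040*1000 / 1.34973
T = 310400 N*m


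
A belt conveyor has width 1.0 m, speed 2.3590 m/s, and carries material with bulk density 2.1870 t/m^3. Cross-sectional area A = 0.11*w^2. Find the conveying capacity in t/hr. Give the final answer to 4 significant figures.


A = 0.11 * 1.0^2 = 0.11 m^2
C = 0.11 * 2.3590 * 2.1870 * 3600
C = 2043 t/hr


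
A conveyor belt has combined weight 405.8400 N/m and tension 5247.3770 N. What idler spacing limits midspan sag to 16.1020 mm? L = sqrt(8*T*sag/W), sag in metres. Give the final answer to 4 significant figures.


sag = 16.1020/1000 = 0.016102 m
L = sqrt(8 * 5247.3770 * 0.016102 / 405.8400)
L = 1.291 m


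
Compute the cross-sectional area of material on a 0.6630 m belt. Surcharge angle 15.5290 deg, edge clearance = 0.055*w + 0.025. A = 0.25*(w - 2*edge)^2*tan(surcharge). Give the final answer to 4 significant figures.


edge = 0.055*0.6630 + 0.025 = 0.061465 m
ew = 0.6630 - 2*0.061465 = 0.54007 m
A = 0.25 * 0.54007^2 * tan(15.5290 deg)
A = 0.02026 m^2


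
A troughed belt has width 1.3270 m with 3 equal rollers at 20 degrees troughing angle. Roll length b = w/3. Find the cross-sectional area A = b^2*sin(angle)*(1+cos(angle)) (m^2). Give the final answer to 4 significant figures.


b = 1.3270/3 = 0.442333 m
A = 0.442333^2 * sin(20 deg) * (1 + cos(20 deg))
A = 0.1298 m^2


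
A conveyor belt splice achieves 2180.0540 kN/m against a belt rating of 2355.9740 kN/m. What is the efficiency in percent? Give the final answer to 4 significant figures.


Eff = 2180.0540 / 2355.9740 * 100
Eff = 92.53 %
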